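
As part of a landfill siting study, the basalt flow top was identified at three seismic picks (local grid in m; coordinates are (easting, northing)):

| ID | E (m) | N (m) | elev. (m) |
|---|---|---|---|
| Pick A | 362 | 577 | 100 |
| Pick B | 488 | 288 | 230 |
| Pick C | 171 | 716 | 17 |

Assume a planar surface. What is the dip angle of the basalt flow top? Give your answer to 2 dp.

22.41°

Let the plane be z = a·E + b·N + c.
Pick B−Pick A: 126a − 289b = 130;  Pick C−Pick A: −191a + 139b = −83.
Solving gives a = 0.15701, b = −0.38137.
Gradient magnitude |∇z| = √(a² + b²) = √(0.02465 + 0.14544) = 0.41243.
True dip = arctan(0.41243) = 22.41°, dipping toward NNW (azimuth ≈ 338°).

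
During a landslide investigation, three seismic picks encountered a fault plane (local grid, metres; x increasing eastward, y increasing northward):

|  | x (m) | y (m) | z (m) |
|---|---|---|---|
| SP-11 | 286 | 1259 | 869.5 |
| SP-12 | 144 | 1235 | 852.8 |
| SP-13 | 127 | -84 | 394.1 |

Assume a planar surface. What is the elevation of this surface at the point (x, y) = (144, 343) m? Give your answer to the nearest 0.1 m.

Two edge vectors: SP-11→SP-12 = (-142, -24, -16.7), SP-11→SP-13 = (-159, -1343, -475.4).
Normal n = (SP-11→SP-12) × (SP-11→SP-13) = (-11018.5, -64851.5, 186890).
So ∂z/∂x = −n_x/n_z = 0.058957 and ∂z/∂y = −n_y/n_z = 0.347004.
Intercept c from SP-11: 869.5 − 16.86 − 436.88 = 415.76.
At (144, 343): z = 8.5 + 119.0 + 415.76 = 543.3 m.

543.3 m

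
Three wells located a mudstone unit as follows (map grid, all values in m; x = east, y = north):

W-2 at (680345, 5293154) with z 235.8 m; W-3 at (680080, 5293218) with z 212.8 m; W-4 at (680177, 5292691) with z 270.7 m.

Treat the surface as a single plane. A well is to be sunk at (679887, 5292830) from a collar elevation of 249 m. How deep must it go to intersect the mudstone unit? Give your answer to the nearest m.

Let the plane be z = a·x + b·y + c.
W-3−W-2: −265a + 64b = −23;  W-4−W-2: −168a − 463b = 34.9.
Solving gives a = 0.06306174, b = −0.09825998.
Then c = 235.8 − a·680345 − b·5293154 = 477437.28.
At (679887, 5292830): z_contact = 42874.9 − 520073.4 + 477437.28 = 238.8 m.
Depth below ground = 249 − 238.8 = 10 m.

10 m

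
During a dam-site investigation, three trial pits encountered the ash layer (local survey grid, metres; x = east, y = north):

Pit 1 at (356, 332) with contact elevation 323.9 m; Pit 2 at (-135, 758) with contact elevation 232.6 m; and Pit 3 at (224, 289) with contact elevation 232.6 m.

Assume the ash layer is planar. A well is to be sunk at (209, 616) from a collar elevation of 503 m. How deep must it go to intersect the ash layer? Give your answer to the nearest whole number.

Let the plane be z = a·x + b·y + c.
Pit 2−Pit 1: −491a + 426b = −91.3;  Pit 3−Pit 1: −132a − 43b = −91.3.
Solving gives a = 0.55362, b = 0.42377.
Then c = 323.9 − a·356 − b·332 = −13.88.
At (209, 616): z_contact = 115.7 + 261.0 − 13.88 = 362.9 m.
Depth below ground = 503 − 362.9 = 140 m.

140 m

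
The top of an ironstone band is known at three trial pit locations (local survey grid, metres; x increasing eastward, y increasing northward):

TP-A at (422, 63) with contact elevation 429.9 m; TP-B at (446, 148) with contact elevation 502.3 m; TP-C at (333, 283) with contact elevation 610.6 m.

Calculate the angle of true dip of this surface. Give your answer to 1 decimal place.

Let the plane be z = a·x + b·y + c.
TP-B−TP-A: 24a + 85b = 72.4;  TP-C−TP-A: −89a + 220b = 180.7.
Solving gives a = 0.04426, b = 0.83927.
Gradient magnitude |∇z| = √(a² + b²) = √(0.00196 + 0.70437) = 0.84043.
True dip = arctan(0.84043) = 40.0°, dipping toward S (azimuth ≈ 183°).

40.0°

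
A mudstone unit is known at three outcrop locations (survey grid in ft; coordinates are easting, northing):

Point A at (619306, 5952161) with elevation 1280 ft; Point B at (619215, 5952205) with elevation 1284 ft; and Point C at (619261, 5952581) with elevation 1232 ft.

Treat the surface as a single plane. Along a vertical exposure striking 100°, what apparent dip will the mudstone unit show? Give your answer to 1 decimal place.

Two edge vectors: Point A→Point B = (-91, 44, 4), Point A→Point C = (-45, 420, -48).
Normal n = (Point A→Point B) × (Point A→Point C) = (-3792, -4548, -36240).
So ∂z/∂easting = −n_x/n_z = −0.10464 and ∂z/∂northing = −n_y/n_z = −0.12550.
Unit vector along 100° is (sin 100°, cos 100°) = (0.9848, -0.1736).
Slope in that direction = a·(0.9848) + b·(-0.1736) = −0.08125.
Apparent dip = arctan|0.08125| = 4.6° (true dip is 9.3°, so apparent ≤ true as expected).

4.6°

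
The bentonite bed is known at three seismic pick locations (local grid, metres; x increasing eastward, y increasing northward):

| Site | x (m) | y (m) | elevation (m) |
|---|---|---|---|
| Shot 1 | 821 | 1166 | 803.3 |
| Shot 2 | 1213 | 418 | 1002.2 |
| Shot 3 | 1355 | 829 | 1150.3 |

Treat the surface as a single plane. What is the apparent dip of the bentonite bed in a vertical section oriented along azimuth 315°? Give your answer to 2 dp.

23.29°

Two edge vectors: Shot 1→Shot 2 = (392, -748, 198.9), Shot 1→Shot 3 = (534, -337, 347).
Normal n = (Shot 1→Shot 2) × (Shot 1→Shot 3) = (-192526.7, -29811.4, 267328).
So ∂z/∂x = −n_x/n_z = 0.72019 and ∂z/∂y = −n_y/n_z = 0.11152.
Unit vector along 315° is (sin 315°, cos 315°) = (-0.7071, 0.7071).
Slope in that direction = a·(-0.7071) + b·(0.7071) = −0.43040.
Apparent dip = arctan|0.43040| = 23.29° (true dip is 36.1°, so apparent ≤ true as expected).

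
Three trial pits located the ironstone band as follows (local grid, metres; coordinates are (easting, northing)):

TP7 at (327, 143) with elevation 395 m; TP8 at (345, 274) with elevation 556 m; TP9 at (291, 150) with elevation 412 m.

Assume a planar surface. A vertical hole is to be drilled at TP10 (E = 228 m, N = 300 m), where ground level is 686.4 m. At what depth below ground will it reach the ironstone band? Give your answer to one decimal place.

Two edge vectors: TP7→TP8 = (18, 131, 161), TP7→TP9 = (-36, 7, 17).
Normal n = (TP7→TP8) × (TP7→TP9) = (1100, -6102, 4842).
So ∂z/∂E = −n_x/n_z = −0.22718 and ∂z/∂N = −n_y/n_z = 1.26022.
Intercept c from TP7: 395 + 74.29 − 180.21 = 289.08.
At (228, 300): z_contact = −51.80 + 378.07 + 289.08 = 615.35 m.
Depth below ground = 686.4 − 615.35 = 71.1 m.

71.1 m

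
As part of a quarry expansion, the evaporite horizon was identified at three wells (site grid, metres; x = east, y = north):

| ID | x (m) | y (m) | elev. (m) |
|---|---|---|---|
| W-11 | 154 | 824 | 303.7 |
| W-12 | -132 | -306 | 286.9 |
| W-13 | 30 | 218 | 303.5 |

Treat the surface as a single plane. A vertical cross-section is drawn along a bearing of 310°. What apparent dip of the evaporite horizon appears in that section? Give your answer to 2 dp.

Two edge vectors: W-11→W-12 = (-286, -1130, -16.8), W-11→W-13 = (-124, -606, -0.2).
Normal n = (W-11→W-12) × (W-11→W-13) = (-9954.8, 2026, 33196).
So ∂z/∂x = −n_x/n_z = 0.29988 and ∂z/∂y = −n_y/n_z = −0.06103.
Unit vector along 310° is (sin 310°, cos 310°) = (-0.7660, 0.6428).
Slope in that direction = a·(-0.7660) + b·(0.6428) = −0.26895.
Apparent dip = arctan|0.26895| = 15.05° (true dip is 17.0°, so apparent ≤ true as expected).

15.05°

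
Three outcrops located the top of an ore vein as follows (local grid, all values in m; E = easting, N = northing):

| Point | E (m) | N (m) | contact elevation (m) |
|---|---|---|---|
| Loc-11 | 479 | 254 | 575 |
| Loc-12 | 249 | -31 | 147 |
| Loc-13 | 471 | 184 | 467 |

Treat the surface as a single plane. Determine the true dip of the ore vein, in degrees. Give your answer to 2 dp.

Two edge vectors: Loc-11→Loc-12 = (-230, -285, -428), Loc-11→Loc-13 = (-8, -70, -108).
Normal n = (Loc-11→Loc-12) × (Loc-11→Loc-13) = (820, -21416, 13820).
So ∂z/∂E = −n_x/n_z = −0.05933 and ∂z/∂N = −n_y/n_z = 1.54964.
Gradient magnitude |∇z| = √(a² + b²) = √(0.00352 + 2.40138) = 1.55077.
True dip = arctan(1.55077) = 57.18°, dipping toward S (azimuth ≈ 178°).

57.18°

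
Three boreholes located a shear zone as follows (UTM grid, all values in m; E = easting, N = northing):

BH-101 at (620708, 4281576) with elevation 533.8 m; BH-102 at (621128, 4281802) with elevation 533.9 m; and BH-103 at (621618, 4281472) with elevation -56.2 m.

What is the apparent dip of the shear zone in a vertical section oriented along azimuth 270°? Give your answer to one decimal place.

28.1°

Let the plane be z = a·E + b·N + c.
BH-102−BH-101: 420a + 226b = 0.1;  BH-103−BH-101: 910a − 104b = −590.
Solving gives a = −0.53473, b = 0.99419.
Unit vector along 270° is (sin 270°, cos 270°) = (-1.0000, -0.0000).
Slope in that direction = a·(-1.0000) + b·(-0.0000) = 0.53473.
Apparent dip = arctan|0.53473| = 28.1° (true dip is 48.5°, so apparent ≤ true as expected).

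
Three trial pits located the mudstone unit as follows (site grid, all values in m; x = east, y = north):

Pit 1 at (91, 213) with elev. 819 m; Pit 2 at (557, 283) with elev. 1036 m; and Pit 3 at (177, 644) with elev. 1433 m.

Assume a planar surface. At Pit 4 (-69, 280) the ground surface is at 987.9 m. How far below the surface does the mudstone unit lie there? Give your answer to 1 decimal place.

Two edge vectors: Pit 1→Pit 2 = (466, 70, 217), Pit 1→Pit 3 = (86, 431, 614).
Normal n = (Pit 1→Pit 2) × (Pit 1→Pit 3) = (-50547, -267462, 194826).
So ∂z/∂x = −n_x/n_z = 0.25945 and ∂z/∂y = −n_y/n_z = 1.37282.
Intercept c from Pit 1: 819 − 23.61 − 292.41 = 502.98.
At (-69, 280): z_contact = −17.90 + 384.39 + 502.98 = 869.47 m.
Depth below ground = 987.9 − 869.47 = 118.4 m.

118.4 m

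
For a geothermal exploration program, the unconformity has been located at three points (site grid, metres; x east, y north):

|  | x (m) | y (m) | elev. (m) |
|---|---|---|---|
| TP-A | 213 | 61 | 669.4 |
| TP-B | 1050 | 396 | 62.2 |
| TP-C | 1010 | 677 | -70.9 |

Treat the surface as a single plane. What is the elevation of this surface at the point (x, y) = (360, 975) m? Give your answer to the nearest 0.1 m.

96.0 m

Two edge vectors: TP-A→TP-B = (837, 335, -607.2), TP-A→TP-C = (797, 616, -740.3).
Normal n = (TP-A→TP-B) × (TP-A→TP-C) = (126034.7, 135692.7, 248597).
So ∂z/∂x = −n_x/n_z = −0.506984 and ∂z/∂y = −n_y/n_z = −0.545834.
Intercept c from TP-A: 669.4 + 107.99 + 33.30 = 810.68.
At (360, 975): z = −182.5 − 532.2 + 810.68 = 96.0 m.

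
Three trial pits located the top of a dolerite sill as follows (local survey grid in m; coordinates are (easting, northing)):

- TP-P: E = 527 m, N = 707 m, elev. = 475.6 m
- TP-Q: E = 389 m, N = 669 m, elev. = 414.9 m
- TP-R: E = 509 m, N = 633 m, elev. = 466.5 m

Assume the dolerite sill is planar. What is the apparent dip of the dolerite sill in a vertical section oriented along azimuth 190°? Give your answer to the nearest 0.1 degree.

5.3°

Let the plane be z = a·E + b·N + c.
TP-Q−TP-P: −138a − 38b = −60.7;  TP-R−TP-P: −18a − 74b = −9.1.
Solving gives a = 0.43514, b = 0.01713.
Unit vector along 190° is (sin 190°, cos 190°) = (-0.1736, -0.9848).
Slope in that direction = a·(-0.1736) + b·(-0.9848) = −0.09243.
Apparent dip = arctan|0.09243| = 5.3° (true dip is 23.5°, so apparent ≤ true as expected).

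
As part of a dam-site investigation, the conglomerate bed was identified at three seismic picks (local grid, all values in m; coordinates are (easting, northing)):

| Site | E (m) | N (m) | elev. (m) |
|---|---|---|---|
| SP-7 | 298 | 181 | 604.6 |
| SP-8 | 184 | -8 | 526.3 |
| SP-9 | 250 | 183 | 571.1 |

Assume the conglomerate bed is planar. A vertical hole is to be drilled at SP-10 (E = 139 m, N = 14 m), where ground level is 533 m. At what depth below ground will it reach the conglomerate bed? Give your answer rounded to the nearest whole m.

38 m

Two edge vectors: SP-7→SP-8 = (-114, -189, -78.3), SP-7→SP-9 = (-48, 2, -33.5).
Normal n = (SP-7→SP-8) × (SP-7→SP-9) = (6488.1, -60.6, -9300).
So ∂z/∂E = −n_x/n_z = 0.69765 and ∂z/∂N = −n_y/n_z = −0.00652.
Intercept c from SP-7: 604.6 − 207.90 + 1.18 = 397.88.
At (139, 14): z_contact = 97.0 − 0.1 + 397.88 = 494.8 m.
Depth below ground = 533 − 494.8 = 38 m.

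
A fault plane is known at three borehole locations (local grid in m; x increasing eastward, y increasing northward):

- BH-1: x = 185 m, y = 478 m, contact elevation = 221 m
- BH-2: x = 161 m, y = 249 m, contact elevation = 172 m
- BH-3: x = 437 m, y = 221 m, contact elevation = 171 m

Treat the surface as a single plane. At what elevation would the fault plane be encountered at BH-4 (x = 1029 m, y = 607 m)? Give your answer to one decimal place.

263.5 m

Let the plane be z = a·x + b·y + c.
BH-2−BH-1: −24a − 229b = −49;  BH-3−BH-1: 252a − 257b = −50.
Solving gives a = 0.017894, b = 0.212098.
Then c = 221 − a·185 − b·478 = 116.31.
At (1029, 607): z = 18.4 + 128.7 + 116.31 = 263.5 m.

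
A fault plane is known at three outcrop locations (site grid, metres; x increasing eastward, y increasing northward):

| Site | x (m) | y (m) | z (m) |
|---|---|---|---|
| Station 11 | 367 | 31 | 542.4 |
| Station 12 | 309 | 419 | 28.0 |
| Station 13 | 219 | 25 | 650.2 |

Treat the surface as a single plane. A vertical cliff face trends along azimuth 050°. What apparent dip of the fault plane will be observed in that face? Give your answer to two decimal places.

Two edge vectors: Station 11→Station 12 = (-58, 388, -514.4), Station 11→Station 13 = (-148, -6, 107.8).
Normal n = (Station 11→Station 12) × (Station 11→Station 13) = (38740, 82383.6, 57772).
So ∂z/∂x = −n_x/n_z = −0.67057 and ∂z/∂y = −n_y/n_z = −1.42601.
Unit vector along 050° is (sin 50°, cos 50°) = (0.7660, 0.6428).
Slope in that direction = a·(0.7660) + b·(0.6428) = −1.43031.
Apparent dip = arctan|1.43031| = 55.04° (true dip is 57.6°, so apparent ≤ true as expected).

55.04°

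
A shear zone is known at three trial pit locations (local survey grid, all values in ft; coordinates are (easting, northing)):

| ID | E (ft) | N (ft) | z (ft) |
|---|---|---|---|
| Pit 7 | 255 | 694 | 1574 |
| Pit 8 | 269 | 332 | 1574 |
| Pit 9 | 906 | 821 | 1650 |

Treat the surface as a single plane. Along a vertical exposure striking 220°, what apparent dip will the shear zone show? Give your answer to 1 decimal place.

Let the plane be z = a·E + b·N + c.
Pit 8−Pit 7: 14a − 362b = 0;  Pit 9−Pit 7: 651a + 127b = 76.
Solving gives a = 0.11587, b = 0.00448.
Unit vector along 220° is (sin 220°, cos 220°) = (-0.6428, -0.7660).
Slope in that direction = a·(-0.6428) + b·(-0.7660) = −0.07791.
Apparent dip = arctan|0.07791| = 4.5° (true dip is 6.6°, so apparent ≤ true as expected).

4.5°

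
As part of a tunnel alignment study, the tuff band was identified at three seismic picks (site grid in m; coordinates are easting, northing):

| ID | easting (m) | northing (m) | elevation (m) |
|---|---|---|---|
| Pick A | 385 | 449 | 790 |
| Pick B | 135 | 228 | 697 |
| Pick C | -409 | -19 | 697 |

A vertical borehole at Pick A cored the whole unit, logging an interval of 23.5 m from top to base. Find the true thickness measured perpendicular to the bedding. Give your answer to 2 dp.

Let the plane be z = a·easting + b·northing + c.
Pick B−Pick A: −250a − 221b = −93;  Pick C−Pick A: −794a − 468b = −93.
Solving gives a = −0.39284, b = 0.86521.
|∇z| = √(a²+b²) = 0.95021, so dip δ = arctan(0.95021) = 43.54°.
True thickness = vertical thickness × cos δ = 23.5 × cos 43.54° = 17.04 m.

17.04 m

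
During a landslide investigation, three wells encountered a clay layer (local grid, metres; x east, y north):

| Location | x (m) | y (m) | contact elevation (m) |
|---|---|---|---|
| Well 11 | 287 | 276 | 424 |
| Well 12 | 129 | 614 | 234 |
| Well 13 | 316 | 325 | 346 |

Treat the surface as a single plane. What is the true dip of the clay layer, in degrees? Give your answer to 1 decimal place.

54.6°

Let the plane be z = a·x + b·y + c.
Well 12−Well 11: −158a + 338b = −190;  Well 13−Well 11: 29a + 49b = −78.
Solving gives a = −0.97207, b = −1.01653.
Gradient magnitude |∇z| = √(a² + b²) = √(0.94492 + 1.03333) = 1.40650.
True dip = arctan(1.40650) = 54.6°, dipping toward NE (azimuth ≈ 044°).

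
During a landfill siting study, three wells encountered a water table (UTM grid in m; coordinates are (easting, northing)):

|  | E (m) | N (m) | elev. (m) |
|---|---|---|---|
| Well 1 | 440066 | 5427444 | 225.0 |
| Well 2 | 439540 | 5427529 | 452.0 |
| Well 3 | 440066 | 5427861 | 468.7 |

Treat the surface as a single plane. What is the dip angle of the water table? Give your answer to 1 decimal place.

34.0°

Two edge vectors: Well 1→Well 2 = (-526, 85, 227), Well 1→Well 3 = (0, 417, 243.7).
Normal n = (Well 1→Well 2) × (Well 1→Well 3) = (-73944.5, 128186.2, -219342).
So ∂z/∂E = −n_x/n_z = −0.33712 and ∂z/∂N = −n_y/n_z = 0.58441.
Gradient magnitude |∇z| = √(a² + b²) = √(0.11365 + 0.34154) = 0.67468.
True dip = arctan(0.67468) = 34.0°, dipping toward SSE (azimuth ≈ 150°).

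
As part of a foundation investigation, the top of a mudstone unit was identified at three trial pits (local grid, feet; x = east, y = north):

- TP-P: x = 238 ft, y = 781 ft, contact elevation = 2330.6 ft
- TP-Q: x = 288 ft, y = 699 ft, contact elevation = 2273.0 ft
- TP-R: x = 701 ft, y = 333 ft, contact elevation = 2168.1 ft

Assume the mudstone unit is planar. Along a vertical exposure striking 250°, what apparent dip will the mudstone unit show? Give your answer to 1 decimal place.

Let the plane be z = a·x + b·y + c.
TP-Q−TP-P: 50a − 82b = −57.6;  TP-R−TP-P: 463a − 448b = −162.5.
Solving gives a = 0.80173, b = 1.19130.
Unit vector along 250° is (sin 250°, cos 250°) = (-0.9397, -0.3420).
Slope in that direction = a·(-0.9397) + b·(-0.3420) = −1.16083.
Apparent dip = arctan|1.16083| = 49.3° (true dip is 55.1°, so apparent ≤ true as expected).

49.3°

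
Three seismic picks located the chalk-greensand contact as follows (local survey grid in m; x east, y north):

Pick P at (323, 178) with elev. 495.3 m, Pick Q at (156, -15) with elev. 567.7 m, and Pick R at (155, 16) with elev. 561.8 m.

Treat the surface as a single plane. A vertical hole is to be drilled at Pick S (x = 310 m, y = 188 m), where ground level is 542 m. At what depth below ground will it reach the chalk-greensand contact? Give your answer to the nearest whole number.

46 m

Let the plane be z = a·x + b·y + c.
Pick Q−Pick P: −167a − 193b = 72.4;  Pick R−Pick P: −168a − 162b = 66.5.
Solving gives a = −0.20590, b = −0.19696.
Then c = 495.3 − a·323 − b·178 = 596.87.
At (310, 188): z_contact = −63.8 − 37.0 + 596.87 = 496.0 m.
Depth below ground = 542 − 496.0 = 46 m.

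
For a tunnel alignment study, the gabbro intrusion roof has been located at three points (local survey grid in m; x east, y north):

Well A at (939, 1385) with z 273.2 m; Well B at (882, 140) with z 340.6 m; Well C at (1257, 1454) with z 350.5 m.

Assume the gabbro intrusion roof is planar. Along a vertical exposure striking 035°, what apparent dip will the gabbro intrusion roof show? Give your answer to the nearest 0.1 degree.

Let the plane be z = a·x + b·y + c.
Well B−Well A: −57a − 1245b = 67.4;  Well C−Well A: 318a + 69b = 77.3.
Solving gives a = 0.25739, b = −0.06592.
Unit vector along 035° is (sin 35°, cos 35°) = (0.5736, 0.8192).
Slope in that direction = a·(0.5736) + b·(0.8192) = 0.09363.
Apparent dip = arctan|0.09363| = 5.3° (true dip is 14.9°, so apparent ≤ true as expected).

5.3°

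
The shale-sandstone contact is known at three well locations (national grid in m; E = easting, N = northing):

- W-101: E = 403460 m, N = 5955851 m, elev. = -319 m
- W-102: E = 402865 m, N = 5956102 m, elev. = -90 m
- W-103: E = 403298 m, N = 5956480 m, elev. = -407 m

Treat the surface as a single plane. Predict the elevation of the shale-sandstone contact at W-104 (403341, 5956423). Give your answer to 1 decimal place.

-413.1 m

Two edge vectors: W-101→W-102 = (-595, 251, 229), W-101→W-103 = (-162, 629, -88).
Normal n = (W-101→W-102) × (W-101→W-103) = (-166129, -89458, -333593).
So ∂z/∂E = −n_x/n_z = −0.497999059 and ∂z/∂N = −n_y/n_z = −0.268165099.
Intercept c from W-101: -319 + 200922.70 + 1597151.38 = 1797755.08.
At (403341, 5956423): z = −200863.4 − 1597304.8 + 1797755.08 = -413.1 m.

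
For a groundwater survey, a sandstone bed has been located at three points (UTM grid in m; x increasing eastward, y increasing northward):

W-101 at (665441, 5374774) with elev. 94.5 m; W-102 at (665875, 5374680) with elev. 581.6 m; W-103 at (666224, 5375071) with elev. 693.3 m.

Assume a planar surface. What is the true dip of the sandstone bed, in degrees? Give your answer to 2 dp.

Let the plane be z = a·x + b·y + c.
W-102−W-101: 434a − 94b = 487.1;  W-103−W-101: 783a + 297b = 598.8.
Solving gives a = 0.99237, b = −0.60010.
Gradient magnitude |∇z| = √(a² + b²) = √(0.98481 + 0.36012) = 1.15971.
True dip = arctan(1.15971) = 49.23°, dipping toward WNW (azimuth ≈ 301°).

49.23°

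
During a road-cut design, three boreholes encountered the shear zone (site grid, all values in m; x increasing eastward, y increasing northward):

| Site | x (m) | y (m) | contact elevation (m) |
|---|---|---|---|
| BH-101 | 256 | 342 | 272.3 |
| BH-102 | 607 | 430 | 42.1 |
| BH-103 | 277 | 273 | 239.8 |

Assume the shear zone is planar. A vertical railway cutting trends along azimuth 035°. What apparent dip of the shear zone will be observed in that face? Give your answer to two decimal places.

Two edge vectors: BH-101→BH-102 = (351, 88, -230.2), BH-101→BH-103 = (21, -69, -32.5).
Normal n = (BH-101→BH-102) × (BH-101→BH-103) = (-18743.8, 6573.3, -26067).
So ∂z/∂x = −n_x/n_z = −0.71906 and ∂z/∂y = −n_y/n_z = 0.25217.
Unit vector along 035° is (sin 35°, cos 35°) = (0.5736, 0.8192).
Slope in that direction = a·(0.5736) + b·(0.8192) = −0.20587.
Apparent dip = arctan|0.20587| = 11.63° (true dip is 37.3°, so apparent ≤ true as expected).

11.63°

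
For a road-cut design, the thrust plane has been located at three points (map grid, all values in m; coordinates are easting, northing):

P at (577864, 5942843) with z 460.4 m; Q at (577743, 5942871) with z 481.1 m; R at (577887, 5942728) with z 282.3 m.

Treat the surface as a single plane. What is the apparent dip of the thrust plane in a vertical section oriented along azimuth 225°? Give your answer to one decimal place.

Two edge vectors: P→Q = (-121, 28, 20.7), P→R = (23, -115, -178.1).
Normal n = (P→Q) × (P→R) = (-2606.3, -21074, 13271).
So ∂z/∂easting = −n_x/n_z = 0.19639 and ∂z/∂northing = −n_y/n_z = 1.58797.
Unit vector along 225° is (sin 225°, cos 225°) = (-0.7071, -0.7071).
Slope in that direction = a·(-0.7071) + b·(-0.7071) = −1.26174.
Apparent dip = arctan|1.26174| = 51.6° (true dip is 58.0°, so apparent ≤ true as expected).

51.6°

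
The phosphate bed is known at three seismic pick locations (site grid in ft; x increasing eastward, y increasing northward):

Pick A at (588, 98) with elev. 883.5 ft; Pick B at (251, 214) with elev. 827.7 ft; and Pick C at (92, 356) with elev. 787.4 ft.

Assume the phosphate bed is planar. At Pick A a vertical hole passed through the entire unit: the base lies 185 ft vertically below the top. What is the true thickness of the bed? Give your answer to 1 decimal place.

Let the plane be z = a·x + b·y + c.
Pick B−Pick A: −337a + 116b = −55.8;  Pick C−Pick A: −496a + 258b = −96.1.
Solving gives a = 0.11047, b = −0.16011.
|∇z| = √(a²+b²) = 0.19452, so dip δ = arctan(0.19452) = 11.01°.
True thickness = vertical thickness × cos δ = 185 × cos 11.01° = 181.6 ft.

181.6 ft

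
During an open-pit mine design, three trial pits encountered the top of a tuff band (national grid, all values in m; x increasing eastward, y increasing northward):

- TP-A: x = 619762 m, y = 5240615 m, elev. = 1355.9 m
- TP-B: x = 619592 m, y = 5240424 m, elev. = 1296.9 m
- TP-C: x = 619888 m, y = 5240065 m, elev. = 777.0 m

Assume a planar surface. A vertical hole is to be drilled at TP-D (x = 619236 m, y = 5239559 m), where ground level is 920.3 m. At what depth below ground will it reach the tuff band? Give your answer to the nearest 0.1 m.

165.6 m

Let the plane be z = a·x + b·y + c.
TP-B−TP-A: −170a − 191b = −59;  TP-C−TP-A: 126a − 550b = −578.9.
Solving gives a = −0.664476975, b = 0.900319820.
Then c = 1355.9 − a·619762 − b·5240615 = −4305056.08.
At (619236, 5239559): z_contact = −411468.06 + 4717278.82 − 4305056.08 = 754.68 m.
Depth below ground = 920.3 − 754.68 = 165.6 m.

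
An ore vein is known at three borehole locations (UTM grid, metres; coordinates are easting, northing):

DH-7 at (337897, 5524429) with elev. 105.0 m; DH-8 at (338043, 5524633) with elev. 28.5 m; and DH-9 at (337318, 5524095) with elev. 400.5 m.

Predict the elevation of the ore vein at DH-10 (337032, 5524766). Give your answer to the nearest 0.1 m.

532.6 m

Two edge vectors: DH-7→DH-8 = (146, 204, -76.5), DH-7→DH-9 = (-579, -334, 295.5).
Normal n = (DH-7→DH-8) × (DH-7→DH-9) = (34731, 1150.5, 69352).
So ∂z/∂easting = −n_x/n_z = −0.500793056 and ∂z/∂northing = −n_y/n_z = −0.016589284.
Intercept c from DH-7: 105 + 169216.47 + 91646.32 = 260967.79.
At (337032, 5524766): z = −168783.3 − 91651.9 + 260967.79 = 532.6 m.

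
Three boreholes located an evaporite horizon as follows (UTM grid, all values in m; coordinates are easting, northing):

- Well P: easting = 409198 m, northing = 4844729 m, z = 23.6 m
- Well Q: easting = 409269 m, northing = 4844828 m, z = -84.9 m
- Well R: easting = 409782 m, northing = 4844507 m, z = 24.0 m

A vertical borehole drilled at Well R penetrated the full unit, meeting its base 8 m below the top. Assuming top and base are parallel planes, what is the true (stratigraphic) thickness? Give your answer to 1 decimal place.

Two edge vectors: Well P→Well Q = (71, 99, -108.5), Well P→Well R = (584, -222, 0.4).
Normal n = (Well P→Well Q) × (Well P→Well R) = (-24047.4, -63392.4, -73578).
So ∂z/∂easting = −n_x/n_z = −0.32683 and ∂z/∂northing = −n_y/n_z = −0.86157.
|∇z| = √(a²+b²) = 0.92147, so dip δ = arctan(0.92147) = 42.66°.
True thickness = vertical thickness × cos δ = 8 × cos 42.66° = 5.9 m.

5.9 m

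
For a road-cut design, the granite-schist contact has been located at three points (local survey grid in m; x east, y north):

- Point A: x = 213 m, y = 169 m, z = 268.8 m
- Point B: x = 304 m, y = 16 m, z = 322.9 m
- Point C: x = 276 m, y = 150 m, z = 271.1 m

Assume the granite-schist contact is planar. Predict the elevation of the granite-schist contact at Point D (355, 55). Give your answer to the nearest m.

303 m

Let the plane be z = a·x + b·y + c.
Point B−Point A: 91a − 153b = 54.1;  Point C−Point A: 63a − 19b = 2.3.
Solving gives a = −0.08546, b = −0.40442.
Then c = 268.8 − a·213 − b·169 = 355.35.
At (355, 55): z = −30.3 − 22.2 + 355.35 = 302.8 m.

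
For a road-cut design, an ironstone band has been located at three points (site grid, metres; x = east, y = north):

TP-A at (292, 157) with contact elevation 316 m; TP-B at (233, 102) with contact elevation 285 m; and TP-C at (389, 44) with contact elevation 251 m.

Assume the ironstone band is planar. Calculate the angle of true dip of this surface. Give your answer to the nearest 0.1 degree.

29.7°

Let the plane be z = a·x + b·y + c.
TP-B−TP-A: −59a − 55b = −31;  TP-C−TP-A: 97a − 113b = −65.
Solving gives a = −0.00600, b = 0.57007.
Gradient magnitude |∇z| = √(a² + b²) = √(0.00004 + 0.32498) = 0.57010.
True dip = arctan(0.57010) = 29.7°, dipping toward S (azimuth ≈ 179°).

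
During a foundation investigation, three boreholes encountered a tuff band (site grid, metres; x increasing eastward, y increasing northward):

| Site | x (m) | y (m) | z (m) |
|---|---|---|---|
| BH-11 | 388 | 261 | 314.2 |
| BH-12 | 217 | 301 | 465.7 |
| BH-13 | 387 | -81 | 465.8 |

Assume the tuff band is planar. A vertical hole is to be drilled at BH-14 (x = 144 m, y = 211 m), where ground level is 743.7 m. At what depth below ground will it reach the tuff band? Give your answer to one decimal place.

Two edge vectors: BH-11→BH-12 = (-171, 40, 151.5), BH-11→BH-13 = (-1, -342, 151.6).
Normal n = (BH-11→BH-12) × (BH-11→BH-13) = (57877, 25772.1, 58522).
So ∂z/∂x = −n_x/n_z = −0.98898 and ∂z/∂y = −n_y/n_z = −0.44038.
Intercept c from BH-11: 314.2 + 383.72 + 114.94 = 812.86.
At (144, 211): z_contact = −142.41 − 92.92 + 812.86 = 577.53 m.
Depth below ground = 743.7 − 577.53 = 166.2 m.

166.2 m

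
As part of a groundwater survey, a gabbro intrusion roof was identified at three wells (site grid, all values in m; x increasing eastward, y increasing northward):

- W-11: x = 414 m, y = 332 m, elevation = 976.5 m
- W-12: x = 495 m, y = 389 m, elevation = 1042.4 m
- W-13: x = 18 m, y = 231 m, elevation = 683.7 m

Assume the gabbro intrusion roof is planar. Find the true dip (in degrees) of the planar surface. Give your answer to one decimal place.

35.6°

Let the plane be z = a·x + b·y + c.
W-12−W-11: 81a + 57b = 65.9;  W-13−W-11: −396a − 101b = −292.8.
Solving gives a = 0.69722, b = 0.16535.
Gradient magnitude |∇z| = √(a² + b²) = √(0.48612 + 0.02734) = 0.71656.
True dip = arctan(0.71656) = 35.6°, dipping toward WSW (azimuth ≈ 257°).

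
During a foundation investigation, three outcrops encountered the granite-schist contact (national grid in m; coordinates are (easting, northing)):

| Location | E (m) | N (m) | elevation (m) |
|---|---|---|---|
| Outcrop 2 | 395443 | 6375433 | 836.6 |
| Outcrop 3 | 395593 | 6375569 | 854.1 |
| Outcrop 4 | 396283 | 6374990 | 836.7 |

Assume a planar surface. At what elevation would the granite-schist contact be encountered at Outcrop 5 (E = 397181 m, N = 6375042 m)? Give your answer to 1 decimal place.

Let the plane be z = a·E + b·N + c.
Outcrop 3−Outcrop 2: 150a + 136b = 17.5;  Outcrop 4−Outcrop 2: 840a − 443b = 0.1.
Solving gives a = 0.042980242, b = 0.081271791.
Then c = 836.6 − a·395443 − b·6375433 = −534302.50.
At (397181, 6375042): z = 17070.9 + 518111.1 − 534302.50 = 879.5 m.

879.5 m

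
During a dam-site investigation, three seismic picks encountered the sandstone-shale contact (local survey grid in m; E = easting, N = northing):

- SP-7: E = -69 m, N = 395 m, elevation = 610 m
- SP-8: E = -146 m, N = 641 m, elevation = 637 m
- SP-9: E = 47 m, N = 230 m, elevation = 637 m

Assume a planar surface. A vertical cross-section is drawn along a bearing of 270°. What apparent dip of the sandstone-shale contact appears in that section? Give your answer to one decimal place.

35.0°

Two edge vectors: SP-7→SP-8 = (-77, 246, 27), SP-7→SP-9 = (116, -165, 27).
Normal n = (SP-7→SP-8) × (SP-7→SP-9) = (11097, 5211, -15831).
So ∂z/∂E = −n_x/n_z = 0.70097 and ∂z/∂N = −n_y/n_z = 0.32916.
Unit vector along 270° is (sin 270°, cos 270°) = (-1.0000, -0.0000).
Slope in that direction = a·(-1.0000) + b·(-0.0000) = −0.70097.
Apparent dip = arctan|0.70097| = 35.0° (true dip is 37.8°, so apparent ≤ true as expected).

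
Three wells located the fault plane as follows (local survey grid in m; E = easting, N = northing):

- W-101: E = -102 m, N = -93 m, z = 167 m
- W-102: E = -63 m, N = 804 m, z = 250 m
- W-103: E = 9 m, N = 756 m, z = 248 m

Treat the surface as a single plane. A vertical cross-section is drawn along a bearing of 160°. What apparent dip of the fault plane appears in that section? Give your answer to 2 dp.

Let the plane be z = a·E + b·N + c.
W-102−W-101: 39a + 897b = 83;  W-103−W-101: 111a + 849b = 81.
Solving gives a = 0.03295, b = 0.09110.
Unit vector along 160° is (sin 160°, cos 160°) = (0.3420, -0.9397).
Slope in that direction = a·(0.3420) + b·(-0.9397) = −0.07433.
Apparent dip = arctan|0.07433| = 4.25° (true dip is 5.5°, so apparent ≤ true as expected).

4.25°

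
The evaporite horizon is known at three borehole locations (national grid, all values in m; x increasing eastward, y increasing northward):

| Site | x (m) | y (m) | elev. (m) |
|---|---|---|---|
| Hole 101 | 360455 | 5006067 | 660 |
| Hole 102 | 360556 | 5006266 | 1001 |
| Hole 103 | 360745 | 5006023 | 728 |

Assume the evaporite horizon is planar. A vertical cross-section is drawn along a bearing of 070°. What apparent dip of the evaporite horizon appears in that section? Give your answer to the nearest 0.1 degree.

43.2°

Let the plane be z = a·x + b·y + c.
Hole 102−Hole 101: 101a + 199b = 341;  Hole 103−Hole 101: 290a − 44b = 68.
Solving gives a = 0.45912, b = 1.48055.
Unit vector along 070° is (sin 70°, cos 70°) = (0.9397, 0.3420).
Slope in that direction = a·(0.9397) + b·(0.3420) = 0.93781.
Apparent dip = arctan|0.93781| = 43.2° (true dip is 57.2°, so apparent ≤ true as expected).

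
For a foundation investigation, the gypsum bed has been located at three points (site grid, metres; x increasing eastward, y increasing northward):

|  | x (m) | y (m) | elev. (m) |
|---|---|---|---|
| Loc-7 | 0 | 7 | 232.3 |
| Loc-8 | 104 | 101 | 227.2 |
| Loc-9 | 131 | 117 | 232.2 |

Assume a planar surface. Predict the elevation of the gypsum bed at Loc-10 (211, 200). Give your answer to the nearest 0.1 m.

Two edge vectors: Loc-7→Loc-8 = (104, 94, -5.1), Loc-7→Loc-9 = (131, 110, -0.1).
Normal n = (Loc-7→Loc-8) × (Loc-7→Loc-9) = (551.6, -657.7, -874).
So ∂z/∂x = −n_x/n_z = 0.63112 and ∂z/∂y = −n_y/n_z = −0.75252.
Intercept c from Loc-7: 232.3 + 0.00 + 5.27 = 237.57.
At (211, 200): z = 133.2 − 150.5 + 237.57 = 220.2 m.

220.2 m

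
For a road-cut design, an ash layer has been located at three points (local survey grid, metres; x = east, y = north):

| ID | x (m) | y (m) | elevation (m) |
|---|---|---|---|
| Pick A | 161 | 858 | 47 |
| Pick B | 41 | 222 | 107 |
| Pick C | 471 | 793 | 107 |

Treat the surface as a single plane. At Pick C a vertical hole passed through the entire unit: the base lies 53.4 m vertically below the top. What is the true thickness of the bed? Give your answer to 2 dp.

Let the plane be z = a·x + b·y + c.
Pick B−Pick A: −120a − 636b = 60;  Pick C−Pick A: 310a − 65b = 60.
Solving gives a = 0.16715, b = −0.12588.
|∇z| = √(a²+b²) = 0.20925, so dip δ = arctan(0.20925) = 11.82°.
True thickness = vertical thickness × cos δ = 53.4 × cos 11.82° = 52.27 m.

52.27 m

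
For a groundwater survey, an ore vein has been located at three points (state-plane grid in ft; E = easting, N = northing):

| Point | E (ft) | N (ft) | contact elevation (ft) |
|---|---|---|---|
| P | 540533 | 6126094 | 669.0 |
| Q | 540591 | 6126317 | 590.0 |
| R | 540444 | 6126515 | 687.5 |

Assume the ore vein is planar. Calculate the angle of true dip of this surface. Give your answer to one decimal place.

40.5°

Two edge vectors: P→Q = (58, 223, -79), P→R = (-89, 421, 18.5).
Normal n = (P→Q) × (P→R) = (37384.5, 5958, 44265).
So ∂z/∂E = −n_x/n_z = −0.84456 and ∂z/∂N = −n_y/n_z = −0.13460.
Gradient magnitude |∇z| = √(a² + b²) = √(0.71328 + 0.01812) = 0.85522.
True dip = arctan(0.85522) = 40.5°, dipping toward E (azimuth ≈ 081°).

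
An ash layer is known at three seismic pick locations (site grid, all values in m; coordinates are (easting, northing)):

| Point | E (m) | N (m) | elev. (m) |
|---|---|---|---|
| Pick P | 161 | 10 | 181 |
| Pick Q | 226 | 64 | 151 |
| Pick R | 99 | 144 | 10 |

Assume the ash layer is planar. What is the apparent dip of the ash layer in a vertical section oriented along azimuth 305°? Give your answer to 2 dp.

44.17°

Let the plane be z = a·E + b·N + c.
Pick Q−Pick P: 65a + 54b = −30;  Pick R−Pick P: −62a + 134b = −171.
Solving gives a = 0.43241, b = −1.07605.
Unit vector along 305° is (sin 305°, cos 305°) = (-0.8192, 0.5736).
Slope in that direction = a·(-0.8192) + b·(0.5736) = −0.97141.
Apparent dip = arctan|0.97141| = 44.17° (true dip is 49.2°, so apparent ≤ true as expected).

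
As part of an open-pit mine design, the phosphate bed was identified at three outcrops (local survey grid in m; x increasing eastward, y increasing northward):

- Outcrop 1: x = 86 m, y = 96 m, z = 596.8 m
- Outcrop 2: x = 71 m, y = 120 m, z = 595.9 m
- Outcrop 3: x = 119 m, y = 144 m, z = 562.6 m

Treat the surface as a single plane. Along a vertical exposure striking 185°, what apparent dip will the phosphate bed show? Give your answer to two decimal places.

Two edge vectors: Outcrop 1→Outcrop 2 = (-15, 24, -0.9), Outcrop 1→Outcrop 3 = (33, 48, -34.2).
Normal n = (Outcrop 1→Outcrop 2) × (Outcrop 1→Outcrop 3) = (-777.6, -542.7, -1512).
So ∂z/∂x = −n_x/n_z = −0.51429 and ∂z/∂y = −n_y/n_z = −0.35893.
Unit vector along 185° is (sin 185°, cos 185°) = (-0.0872, -0.9962).
Slope in that direction = a·(-0.0872) + b·(-0.9962) = 0.40239.
Apparent dip = arctan|0.40239| = 21.92° (true dip is 32.1°, so apparent ≤ true as expected).

21.92°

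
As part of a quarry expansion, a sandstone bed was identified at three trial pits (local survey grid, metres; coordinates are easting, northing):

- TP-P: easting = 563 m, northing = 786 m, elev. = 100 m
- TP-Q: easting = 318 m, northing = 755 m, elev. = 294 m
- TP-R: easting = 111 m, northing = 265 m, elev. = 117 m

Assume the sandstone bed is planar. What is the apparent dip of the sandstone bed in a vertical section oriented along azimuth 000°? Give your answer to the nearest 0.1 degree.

36.3°

Let the plane be z = a·easting + b·northing + c.
TP-Q−TP-P: −245a − 31b = 194;  TP-R−TP-P: −452a − 521b = 17.
Solving gives a = −0.88484, b = 0.73502.
Unit vector along 000° is (sin 0°, cos 0°) = (0.0000, 1.0000).
Slope in that direction = a·(0.0000) + b·(1.0000) = 0.73502.
Apparent dip = arctan|0.73502| = 36.3° (true dip is 49.0°, so apparent ≤ true as expected).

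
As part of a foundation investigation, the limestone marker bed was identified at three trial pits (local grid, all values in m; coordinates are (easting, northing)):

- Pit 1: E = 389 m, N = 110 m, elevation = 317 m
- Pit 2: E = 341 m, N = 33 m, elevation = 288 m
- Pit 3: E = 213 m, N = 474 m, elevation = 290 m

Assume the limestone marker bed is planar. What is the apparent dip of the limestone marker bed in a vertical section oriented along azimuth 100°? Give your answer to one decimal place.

20.8°

Two edge vectors: Pit 1→Pit 2 = (-48, -77, -29), Pit 1→Pit 3 = (-176, 364, -27).
Normal n = (Pit 1→Pit 2) × (Pit 1→Pit 3) = (12635, 3808, -31024).
So ∂z/∂E = −n_x/n_z = 0.40727 and ∂z/∂N = −n_y/n_z = 0.12274.
Unit vector along 100° is (sin 100°, cos 100°) = (0.9848, -0.1736).
Slope in that direction = a·(0.9848) + b·(-0.1736) = 0.37976.
Apparent dip = arctan|0.37976| = 20.8° (true dip is 23.0°, so apparent ≤ true as expected).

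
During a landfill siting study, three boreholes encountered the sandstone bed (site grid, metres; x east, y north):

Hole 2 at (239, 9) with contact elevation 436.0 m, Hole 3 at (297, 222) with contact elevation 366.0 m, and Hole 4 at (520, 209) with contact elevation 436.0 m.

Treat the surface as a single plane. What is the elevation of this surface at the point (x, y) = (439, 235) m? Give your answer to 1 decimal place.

Let the plane be z = a·x + b·y + c.
Hole 3−Hole 2: 58a + 213b = −70;  Hole 4−Hole 2: 281a + 200b = 0.
Solving gives a = 0.29014, b = −0.40764.
Then c = 436 − a·239 − b·9 = 370.33.
At (439, 235): z = 127.4 − 95.8 + 370.33 = 401.9 m.

401.9 m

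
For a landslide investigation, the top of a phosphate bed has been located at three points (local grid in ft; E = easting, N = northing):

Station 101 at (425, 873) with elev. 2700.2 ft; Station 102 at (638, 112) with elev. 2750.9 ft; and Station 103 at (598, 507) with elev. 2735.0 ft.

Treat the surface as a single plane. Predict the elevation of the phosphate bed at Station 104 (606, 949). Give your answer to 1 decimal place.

Two edge vectors: Station 101→Station 102 = (213, -761, 50.7), Station 101→Station 103 = (173, -366, 34.8).
Normal n = (Station 101→Station 102) × (Station 101→Station 103) = (-7926.6, 1358.7, 53695).
So ∂z/∂E = −n_x/n_z = 0.14762 and ∂z/∂N = −n_y/n_z = −0.02530.
Intercept c from Station 101: 2700.2 − 62.74 + 22.09 = 2659.55.
At (606, 949): z = 89.5 − 24.0 + 2659.55 = 2725.0 ft.

2725.0 ft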